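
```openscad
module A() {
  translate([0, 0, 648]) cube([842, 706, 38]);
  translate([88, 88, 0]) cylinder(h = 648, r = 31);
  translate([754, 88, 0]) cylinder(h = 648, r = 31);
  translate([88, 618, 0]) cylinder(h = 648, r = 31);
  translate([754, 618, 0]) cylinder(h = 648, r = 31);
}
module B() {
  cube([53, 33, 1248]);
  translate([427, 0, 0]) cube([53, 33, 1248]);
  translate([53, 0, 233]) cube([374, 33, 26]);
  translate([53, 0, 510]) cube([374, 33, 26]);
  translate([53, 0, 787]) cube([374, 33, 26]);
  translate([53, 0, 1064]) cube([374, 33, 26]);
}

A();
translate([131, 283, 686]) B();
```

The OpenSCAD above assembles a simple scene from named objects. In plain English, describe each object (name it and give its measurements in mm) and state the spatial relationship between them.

A is a table: top 842 mm (x) × 706 mm (y), 38 mm thick, upper face at z = 686 mm, on four round legs of 62 mm diameter, each leg's bounding box inset 57 mm from the nearest pair of top edges, running from z = 0 to the bottom of the top.

B is a straight ladder. Two 53×33 mm vertical rails, 1248 mm tall, stand 480 mm apart (outside-to-outside) with their front faces coplanar on the −y side. 4 rungs, each 33 mm deep and 26 mm tall, span between the inner faces of the rails, front faces flush with the rails. The lowest rung's underside is at z = 233 mm and rungs are spaced 277 mm apart (underside to underside).

The ladder is on top of the table.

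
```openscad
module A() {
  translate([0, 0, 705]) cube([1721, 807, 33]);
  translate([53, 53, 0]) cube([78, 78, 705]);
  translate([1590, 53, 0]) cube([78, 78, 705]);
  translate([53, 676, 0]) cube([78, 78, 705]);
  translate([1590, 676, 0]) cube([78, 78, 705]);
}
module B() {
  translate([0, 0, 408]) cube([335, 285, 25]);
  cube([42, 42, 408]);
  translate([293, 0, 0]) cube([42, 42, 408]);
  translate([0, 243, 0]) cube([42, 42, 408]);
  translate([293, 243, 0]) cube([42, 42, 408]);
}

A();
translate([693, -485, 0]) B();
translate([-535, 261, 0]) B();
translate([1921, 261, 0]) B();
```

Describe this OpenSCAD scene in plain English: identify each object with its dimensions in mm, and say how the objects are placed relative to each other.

A is a rectangular dining table. The top is 1721×807×33 mm with its upper surface at z = 738 mm. It stands on four 78×78 mm square legs, each inset 53 mm from the nearest pair of top edges, running from the floor to the underside of the top.

B is a simple wooden stool: a rectangular seat 335 mm (x) by 285 mm (y), 25 mm thick, top face at z = 433 mm, on four square legs, each 42×42 mm in cross-section. The legs rest on z = 0, each flush with a corner of the seat.

Three stools sit around the table at the −y, −x, +x sides.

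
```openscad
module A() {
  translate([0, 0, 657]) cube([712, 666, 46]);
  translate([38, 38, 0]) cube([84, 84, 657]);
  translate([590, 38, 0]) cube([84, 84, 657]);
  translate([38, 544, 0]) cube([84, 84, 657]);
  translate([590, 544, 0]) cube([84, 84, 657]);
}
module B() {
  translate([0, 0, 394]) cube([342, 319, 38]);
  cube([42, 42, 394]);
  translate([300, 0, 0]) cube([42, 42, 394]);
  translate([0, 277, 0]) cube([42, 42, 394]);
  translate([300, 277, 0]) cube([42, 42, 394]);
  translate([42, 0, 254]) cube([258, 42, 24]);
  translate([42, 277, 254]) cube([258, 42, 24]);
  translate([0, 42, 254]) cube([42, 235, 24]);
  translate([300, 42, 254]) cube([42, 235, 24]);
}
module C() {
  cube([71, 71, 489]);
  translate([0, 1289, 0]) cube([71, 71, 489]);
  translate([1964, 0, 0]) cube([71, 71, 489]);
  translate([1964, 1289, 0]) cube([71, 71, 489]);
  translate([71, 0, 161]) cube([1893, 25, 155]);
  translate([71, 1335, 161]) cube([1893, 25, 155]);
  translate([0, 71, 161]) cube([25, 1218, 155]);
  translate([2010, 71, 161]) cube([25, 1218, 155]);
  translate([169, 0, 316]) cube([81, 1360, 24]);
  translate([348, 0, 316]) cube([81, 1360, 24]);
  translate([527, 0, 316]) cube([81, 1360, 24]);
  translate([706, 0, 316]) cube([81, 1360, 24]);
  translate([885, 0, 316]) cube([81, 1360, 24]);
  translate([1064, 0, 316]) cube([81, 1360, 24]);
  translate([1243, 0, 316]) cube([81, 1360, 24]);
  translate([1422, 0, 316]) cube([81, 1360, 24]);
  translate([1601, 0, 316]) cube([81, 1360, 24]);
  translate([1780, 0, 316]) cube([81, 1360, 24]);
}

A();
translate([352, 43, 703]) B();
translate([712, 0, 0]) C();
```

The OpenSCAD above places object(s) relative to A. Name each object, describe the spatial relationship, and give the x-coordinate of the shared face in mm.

A is a table. B is a stool. C is a bed frame. The stool is on top of the table. The bed frame is against the table's +x side, with their −y faces flush. The x-coordinate of the shared face is 712 mm.

The table's +x face and the bed frame's −x face are both at x = 712 mm.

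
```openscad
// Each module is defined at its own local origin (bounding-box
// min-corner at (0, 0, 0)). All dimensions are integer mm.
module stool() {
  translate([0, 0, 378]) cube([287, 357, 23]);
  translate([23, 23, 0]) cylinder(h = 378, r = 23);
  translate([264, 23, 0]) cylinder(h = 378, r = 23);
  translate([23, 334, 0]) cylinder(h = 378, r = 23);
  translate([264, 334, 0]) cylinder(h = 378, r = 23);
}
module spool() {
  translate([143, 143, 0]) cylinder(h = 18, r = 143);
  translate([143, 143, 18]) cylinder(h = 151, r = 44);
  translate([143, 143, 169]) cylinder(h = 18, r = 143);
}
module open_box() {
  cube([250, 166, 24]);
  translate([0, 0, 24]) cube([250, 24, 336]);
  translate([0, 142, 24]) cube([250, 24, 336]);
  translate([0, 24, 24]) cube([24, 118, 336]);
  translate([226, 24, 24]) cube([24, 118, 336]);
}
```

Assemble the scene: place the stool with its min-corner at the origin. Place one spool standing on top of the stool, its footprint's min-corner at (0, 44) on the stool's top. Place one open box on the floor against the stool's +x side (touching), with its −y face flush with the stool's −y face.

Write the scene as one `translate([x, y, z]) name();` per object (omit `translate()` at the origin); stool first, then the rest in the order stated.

stool();
translate([0, 44, 401]) spool();
translate([287, 0, 0]) open_box();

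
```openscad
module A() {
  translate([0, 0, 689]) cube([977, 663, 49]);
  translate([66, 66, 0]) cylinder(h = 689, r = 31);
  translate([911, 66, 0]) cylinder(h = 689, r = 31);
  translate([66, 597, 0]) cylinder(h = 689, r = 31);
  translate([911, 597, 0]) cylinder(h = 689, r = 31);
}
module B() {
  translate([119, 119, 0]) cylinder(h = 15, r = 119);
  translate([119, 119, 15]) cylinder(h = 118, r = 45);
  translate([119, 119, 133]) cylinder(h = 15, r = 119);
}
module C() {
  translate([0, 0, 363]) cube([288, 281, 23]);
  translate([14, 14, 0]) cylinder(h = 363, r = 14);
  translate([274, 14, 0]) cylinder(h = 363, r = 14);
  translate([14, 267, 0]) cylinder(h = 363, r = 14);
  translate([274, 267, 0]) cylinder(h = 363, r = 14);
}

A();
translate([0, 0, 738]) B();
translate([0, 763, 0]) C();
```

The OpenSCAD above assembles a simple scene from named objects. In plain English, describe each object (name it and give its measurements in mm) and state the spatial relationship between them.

A is a table with a 977×663 mm rectangular top, 49 mm thick, top surface at z = 738 mm, supported by four round legs of 62 mm diameter, each leg's bounding box inset 35 mm from the nearest pair of top edges, running from the floor.

B is a spool: two coaxial disc flanges of radius 119 mm and thickness 15 mm, joined by a core cylinder of radius 45 mm and height 118 mm. The lower flange rests on z = 0 and the three cylinders share a vertical axis.

C is a four-legged stool. The seat is 288×281 mm, 23 mm thick, top at z = 386 mm. It stands on four round legs, each 28 mm in diameter, from z = 0 to the seat underside, each leg's axis is inset half a diameter from the nearest pair of seat edges (so the leg's bounding box is flush with the corner).

The spool is on top of the table. The stool is on the floor beside the table on its +y side.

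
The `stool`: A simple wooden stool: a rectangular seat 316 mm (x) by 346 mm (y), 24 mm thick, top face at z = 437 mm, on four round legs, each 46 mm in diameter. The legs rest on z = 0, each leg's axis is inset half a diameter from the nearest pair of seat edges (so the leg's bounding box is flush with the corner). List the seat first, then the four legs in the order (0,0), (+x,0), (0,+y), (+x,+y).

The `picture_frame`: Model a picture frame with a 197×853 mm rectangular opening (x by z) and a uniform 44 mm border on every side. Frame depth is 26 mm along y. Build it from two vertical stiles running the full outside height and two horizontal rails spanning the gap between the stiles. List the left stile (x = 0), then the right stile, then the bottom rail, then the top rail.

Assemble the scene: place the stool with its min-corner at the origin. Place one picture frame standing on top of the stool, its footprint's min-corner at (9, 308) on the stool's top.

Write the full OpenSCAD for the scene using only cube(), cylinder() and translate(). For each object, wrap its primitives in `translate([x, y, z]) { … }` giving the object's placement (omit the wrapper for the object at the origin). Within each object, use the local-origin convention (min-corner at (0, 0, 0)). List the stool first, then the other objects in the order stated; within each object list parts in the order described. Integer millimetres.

translate([0, 0, 413]) cube([316, 346, 24]);
translate([23, 23, 0]) cylinder(h = 413, r = 23);
translate([293, 23, 0]) cylinder(h = 413, r = 23);
translate([23, 323, 0]) cylinder(h = 413, r = 23);
translate([293, 323, 0]) cylinder(h = 413, r = 23);
translate([9, 308, 437]) {
  cube([44, 26, 941]);
  translate([241, 0, 0]) cube([44, 26, 941]);
  translate([44, 0, 0]) cube([197, 26, 44]);
  translate([44, 0, 897]) cube([197, 26, 44]);
}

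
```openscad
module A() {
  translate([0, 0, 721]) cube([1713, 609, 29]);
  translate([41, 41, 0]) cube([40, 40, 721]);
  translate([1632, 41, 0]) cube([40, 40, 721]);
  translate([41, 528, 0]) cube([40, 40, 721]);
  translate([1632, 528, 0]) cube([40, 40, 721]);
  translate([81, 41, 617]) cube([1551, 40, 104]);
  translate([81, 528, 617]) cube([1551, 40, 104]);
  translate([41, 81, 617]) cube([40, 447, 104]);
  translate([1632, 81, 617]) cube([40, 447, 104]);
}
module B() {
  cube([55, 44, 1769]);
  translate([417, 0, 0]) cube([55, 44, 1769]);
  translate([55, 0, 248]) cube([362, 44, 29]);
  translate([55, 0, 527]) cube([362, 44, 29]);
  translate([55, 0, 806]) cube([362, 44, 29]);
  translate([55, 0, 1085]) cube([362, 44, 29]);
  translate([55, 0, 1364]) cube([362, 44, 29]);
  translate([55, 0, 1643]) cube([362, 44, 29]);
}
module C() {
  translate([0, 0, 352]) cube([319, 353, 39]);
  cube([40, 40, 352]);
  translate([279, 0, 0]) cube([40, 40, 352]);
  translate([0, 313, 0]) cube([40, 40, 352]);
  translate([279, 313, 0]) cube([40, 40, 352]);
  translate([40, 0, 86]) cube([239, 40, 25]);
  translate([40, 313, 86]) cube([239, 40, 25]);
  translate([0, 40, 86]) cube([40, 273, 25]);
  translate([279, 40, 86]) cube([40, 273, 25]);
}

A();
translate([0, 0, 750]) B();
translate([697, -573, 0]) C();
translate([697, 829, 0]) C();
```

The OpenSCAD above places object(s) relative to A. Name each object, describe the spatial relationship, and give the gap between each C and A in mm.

Each stool's nearest face is 220 mm from the table's bounding box.

A is a table. B is a ladder. C is a stool. The ladder is on top of the table. Two stools sit around the table at the −y, +y sides. The gap between each stool and the table is 220 mm.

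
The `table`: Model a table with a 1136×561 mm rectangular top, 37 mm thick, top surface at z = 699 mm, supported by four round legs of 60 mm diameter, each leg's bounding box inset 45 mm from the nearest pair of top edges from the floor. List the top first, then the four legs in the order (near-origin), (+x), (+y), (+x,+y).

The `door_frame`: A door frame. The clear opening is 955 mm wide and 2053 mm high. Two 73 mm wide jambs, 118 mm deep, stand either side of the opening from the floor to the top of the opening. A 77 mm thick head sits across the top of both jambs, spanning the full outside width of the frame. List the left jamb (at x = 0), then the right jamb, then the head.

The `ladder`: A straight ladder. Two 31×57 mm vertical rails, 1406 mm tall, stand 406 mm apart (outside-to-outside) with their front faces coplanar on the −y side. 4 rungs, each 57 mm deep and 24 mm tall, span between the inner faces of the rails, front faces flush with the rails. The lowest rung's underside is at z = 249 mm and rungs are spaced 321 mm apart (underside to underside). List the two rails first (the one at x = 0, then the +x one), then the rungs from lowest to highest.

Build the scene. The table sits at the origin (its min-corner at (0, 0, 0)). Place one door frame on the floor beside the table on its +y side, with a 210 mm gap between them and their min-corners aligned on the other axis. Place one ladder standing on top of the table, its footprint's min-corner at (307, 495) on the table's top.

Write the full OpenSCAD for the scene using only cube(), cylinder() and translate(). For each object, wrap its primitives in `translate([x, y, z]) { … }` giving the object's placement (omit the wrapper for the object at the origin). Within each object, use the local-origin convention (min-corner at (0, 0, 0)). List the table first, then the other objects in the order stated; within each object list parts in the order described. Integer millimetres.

translate([0, 0, 662]) cube([1136, 561, 37]);
translate([75, 75, 0]) cylinder(h = 662, r = 30);
translate([1061, 75, 0]) cylinder(h = 662, r = 30);
translate([75, 486, 0]) cylinder(h = 662, r = 30);
translate([1061, 486, 0]) cylinder(h = 662, r = 30);
translate([0, 771, 0]) {
  cube([73, 118, 2053]);
  translate([1028, 0, 0]) cube([73, 118, 2053]);
  translate([0, 0, 2053]) cube([1101, 118, 77]);
}
translate([307, 495, 699]) {
  cube([31, 57, 1406]);
  translate([375, 0, 0]) cube([31, 57, 1406]);
  translate([31, 0, 249]) cube([344, 57, 24]);
  translate([31, 0, 570]) cube([344, 57, 24]);
  translate([31, 0, 891]) cube([344, 57, 24]);
  translate([31, 0, 1212]) cube([344, 57, 24]);
}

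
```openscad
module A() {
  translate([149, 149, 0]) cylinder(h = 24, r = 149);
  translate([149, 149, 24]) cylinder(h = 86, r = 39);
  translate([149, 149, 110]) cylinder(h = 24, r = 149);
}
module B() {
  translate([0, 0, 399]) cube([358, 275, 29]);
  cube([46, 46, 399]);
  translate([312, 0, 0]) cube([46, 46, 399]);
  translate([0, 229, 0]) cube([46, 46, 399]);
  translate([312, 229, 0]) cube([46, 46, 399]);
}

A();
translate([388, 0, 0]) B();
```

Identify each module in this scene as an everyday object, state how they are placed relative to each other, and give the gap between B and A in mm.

The stool's nearest face is 90 mm from the spool's +x face.

A is a spool. B is a stool. The stool is on the floor beside the spool on its +x side. The gap between the stool and the spool is 90 mm.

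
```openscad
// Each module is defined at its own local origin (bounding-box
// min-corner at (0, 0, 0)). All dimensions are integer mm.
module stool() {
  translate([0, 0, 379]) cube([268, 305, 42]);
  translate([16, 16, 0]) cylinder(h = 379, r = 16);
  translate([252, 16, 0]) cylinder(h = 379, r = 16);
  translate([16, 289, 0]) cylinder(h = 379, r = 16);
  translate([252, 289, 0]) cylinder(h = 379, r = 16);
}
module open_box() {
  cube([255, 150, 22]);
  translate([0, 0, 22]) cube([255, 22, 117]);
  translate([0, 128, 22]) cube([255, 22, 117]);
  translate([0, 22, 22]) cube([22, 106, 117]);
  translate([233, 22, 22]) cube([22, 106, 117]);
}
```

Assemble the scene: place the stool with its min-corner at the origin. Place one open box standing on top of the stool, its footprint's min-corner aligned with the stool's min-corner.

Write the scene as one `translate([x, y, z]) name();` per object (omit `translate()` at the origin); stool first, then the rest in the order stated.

stool();
translate([0, 0, 421]) open_box();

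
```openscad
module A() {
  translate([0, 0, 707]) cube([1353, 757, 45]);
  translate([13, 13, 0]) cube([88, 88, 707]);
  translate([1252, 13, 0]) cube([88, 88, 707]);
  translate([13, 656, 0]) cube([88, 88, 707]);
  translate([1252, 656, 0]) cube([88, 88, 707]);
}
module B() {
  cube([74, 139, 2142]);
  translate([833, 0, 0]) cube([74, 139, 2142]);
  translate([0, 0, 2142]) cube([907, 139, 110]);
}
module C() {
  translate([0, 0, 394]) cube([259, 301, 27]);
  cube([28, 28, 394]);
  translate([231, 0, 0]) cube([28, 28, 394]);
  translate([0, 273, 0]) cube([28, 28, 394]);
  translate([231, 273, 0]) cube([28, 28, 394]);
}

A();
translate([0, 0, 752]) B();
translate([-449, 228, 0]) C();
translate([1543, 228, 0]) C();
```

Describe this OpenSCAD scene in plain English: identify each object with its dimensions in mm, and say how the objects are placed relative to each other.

A is a table: top 1353 mm (x) × 757 mm (y), 45 mm thick, upper face at z = 752 mm, on four 88×88 mm square legs, each inset 13 mm from the nearest pair of top edges, running from z = 0 to the bottom of the top.

B is a rectangular door frame: two vertical jambs of 74×139 mm section, 2142 mm tall, with a clear opening 759 mm wide between their inner faces. A header 110 mm tall and 139 mm deep lies on top of the jambs and spans the full outside width.

C is a simple wooden stool: a rectangular seat 259 mm (x) by 301 mm (y), 27 mm thick, top face at z = 421 mm, on four square legs, each 28×28 mm in cross-section. The legs rest on z = 0, each flush with a corner of the seat.

The door frame is on top of the table. Two stools sit around the table at the −x, +x sides.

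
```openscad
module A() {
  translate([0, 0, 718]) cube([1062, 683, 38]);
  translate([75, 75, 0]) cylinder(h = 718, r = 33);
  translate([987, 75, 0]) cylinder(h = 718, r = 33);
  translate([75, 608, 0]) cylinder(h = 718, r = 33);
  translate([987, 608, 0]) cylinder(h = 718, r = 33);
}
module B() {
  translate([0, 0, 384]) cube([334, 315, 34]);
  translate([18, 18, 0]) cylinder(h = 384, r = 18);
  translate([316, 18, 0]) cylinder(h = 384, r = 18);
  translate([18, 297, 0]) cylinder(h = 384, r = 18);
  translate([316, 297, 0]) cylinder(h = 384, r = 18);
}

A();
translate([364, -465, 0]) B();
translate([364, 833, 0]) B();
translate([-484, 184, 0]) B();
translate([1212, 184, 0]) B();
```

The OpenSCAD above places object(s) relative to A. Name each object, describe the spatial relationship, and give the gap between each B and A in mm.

Each stool's nearest face is 150 mm from the table's bounding box.

A is a table. B is a stool. Four stools sit around the table at the −y, +y, −x, +x sides. The gap between each stool and the table is 150 mm.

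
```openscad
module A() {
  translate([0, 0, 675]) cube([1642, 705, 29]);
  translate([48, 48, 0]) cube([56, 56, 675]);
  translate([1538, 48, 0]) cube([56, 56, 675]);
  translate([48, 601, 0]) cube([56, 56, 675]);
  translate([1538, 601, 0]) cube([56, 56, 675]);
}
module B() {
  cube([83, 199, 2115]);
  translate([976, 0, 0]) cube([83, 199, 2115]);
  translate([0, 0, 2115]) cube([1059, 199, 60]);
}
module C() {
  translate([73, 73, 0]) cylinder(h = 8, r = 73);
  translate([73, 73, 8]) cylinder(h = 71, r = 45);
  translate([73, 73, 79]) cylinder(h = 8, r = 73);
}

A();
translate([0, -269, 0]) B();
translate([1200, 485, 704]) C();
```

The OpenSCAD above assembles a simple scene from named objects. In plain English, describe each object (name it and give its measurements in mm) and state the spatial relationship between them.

A is a table: top 1642 mm (x) × 705 mm (y), 29 mm thick, upper face at z = 704 mm, on four 56×56 mm square legs, each inset 48 mm from the nearest pair of top edges, running from z = 0 to the bottom of the top.

B is a rectangular door frame: two vertical jambs of 83×199 mm section, 2115 mm tall, with a clear opening 893 mm wide between their inner faces. A header 60 mm tall and 199 mm deep lies on top of the jambs and spans the full outside width.

C is a spool: two coaxial disc flanges of radius 73 mm and thickness 8 mm, joined by a core cylinder of radius 45 mm and height 71 mm. The lower flange rests on z = 0 and the three cylinders share a vertical axis.

The door frame is on the floor beside the table on its −y side. The spool is on top of the table.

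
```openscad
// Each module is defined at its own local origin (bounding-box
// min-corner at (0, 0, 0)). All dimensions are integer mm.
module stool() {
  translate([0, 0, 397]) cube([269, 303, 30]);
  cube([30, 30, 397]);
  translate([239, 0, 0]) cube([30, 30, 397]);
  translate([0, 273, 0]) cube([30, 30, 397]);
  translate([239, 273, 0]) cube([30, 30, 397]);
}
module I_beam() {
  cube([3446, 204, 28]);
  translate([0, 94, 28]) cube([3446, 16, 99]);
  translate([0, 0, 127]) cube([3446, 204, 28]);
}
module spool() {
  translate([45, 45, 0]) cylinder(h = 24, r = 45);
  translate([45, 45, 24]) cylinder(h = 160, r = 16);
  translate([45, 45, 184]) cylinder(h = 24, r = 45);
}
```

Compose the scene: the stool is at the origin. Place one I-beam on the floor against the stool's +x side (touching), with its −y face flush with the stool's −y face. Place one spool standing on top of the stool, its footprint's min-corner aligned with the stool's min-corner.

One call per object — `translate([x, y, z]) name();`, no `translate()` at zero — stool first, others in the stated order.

stool();
translate([269, 0, 0]) I_beam();
translate([0, 0, 427]) spool();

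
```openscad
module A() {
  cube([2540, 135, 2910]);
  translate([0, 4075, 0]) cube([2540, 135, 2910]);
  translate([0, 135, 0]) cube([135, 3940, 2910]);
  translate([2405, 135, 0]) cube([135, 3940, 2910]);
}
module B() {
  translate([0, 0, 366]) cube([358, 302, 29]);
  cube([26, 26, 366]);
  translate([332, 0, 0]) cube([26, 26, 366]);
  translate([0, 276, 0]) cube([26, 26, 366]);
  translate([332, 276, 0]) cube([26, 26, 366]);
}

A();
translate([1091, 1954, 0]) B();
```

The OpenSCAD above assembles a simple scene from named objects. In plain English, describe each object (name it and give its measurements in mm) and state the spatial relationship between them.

A is a box-shaped house frame (walls only): outside footprint 2540×4210 mm, wall height 2910 mm, wall thickness 135 mm. The two y-facing walls run the full x-width; the two x-facing walls fit between the inner faces of the y-facing walls.

B is a four-legged stool. The seat is 358×302 mm, 29 mm thick, top at z = 395 mm. It stands on four square legs, each 26×26 mm in cross-section, from z = 0 to the seat underside, each flush with a corner of the seat.

The stool sits inside the house frame, centred.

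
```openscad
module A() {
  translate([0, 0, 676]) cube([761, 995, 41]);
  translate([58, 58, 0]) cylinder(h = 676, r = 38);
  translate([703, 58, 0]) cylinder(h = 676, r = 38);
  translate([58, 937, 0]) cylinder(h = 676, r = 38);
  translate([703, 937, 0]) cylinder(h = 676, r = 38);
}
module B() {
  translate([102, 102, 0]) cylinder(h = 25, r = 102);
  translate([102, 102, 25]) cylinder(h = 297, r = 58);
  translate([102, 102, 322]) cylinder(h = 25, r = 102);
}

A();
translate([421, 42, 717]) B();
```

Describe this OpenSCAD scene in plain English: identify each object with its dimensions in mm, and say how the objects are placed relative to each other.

A is a rectangular dining table. The top is 761×995×41 mm with its upper surface at z = 717 mm. It stands on four round legs of 76 mm diameter, each leg's bounding box inset 20 mm from the nearest pair of top edges, running from the floor to the underside of the top.

B is a spool: two coaxial disc flanges of radius 102 mm and thickness 25 mm, joined by a core cylinder of radius 58 mm and height 297 mm. The lower flange rests on z = 0 and the three cylinders share a vertical axis.

The spool is on top of the table.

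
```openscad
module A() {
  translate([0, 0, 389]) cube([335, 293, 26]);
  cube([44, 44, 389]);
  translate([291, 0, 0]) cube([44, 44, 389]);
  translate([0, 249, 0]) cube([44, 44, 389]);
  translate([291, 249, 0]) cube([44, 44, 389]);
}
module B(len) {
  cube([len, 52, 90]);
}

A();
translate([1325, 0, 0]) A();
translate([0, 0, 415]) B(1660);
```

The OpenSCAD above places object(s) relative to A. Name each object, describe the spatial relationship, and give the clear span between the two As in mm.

A is a stool. B is a beam. A beam spans the tops of two stools. The clear span between the two stools is 990 mm.

Second stool starts at x = 1325; first ends at x = 335; clear span = 1325 − 335 = 990 mm.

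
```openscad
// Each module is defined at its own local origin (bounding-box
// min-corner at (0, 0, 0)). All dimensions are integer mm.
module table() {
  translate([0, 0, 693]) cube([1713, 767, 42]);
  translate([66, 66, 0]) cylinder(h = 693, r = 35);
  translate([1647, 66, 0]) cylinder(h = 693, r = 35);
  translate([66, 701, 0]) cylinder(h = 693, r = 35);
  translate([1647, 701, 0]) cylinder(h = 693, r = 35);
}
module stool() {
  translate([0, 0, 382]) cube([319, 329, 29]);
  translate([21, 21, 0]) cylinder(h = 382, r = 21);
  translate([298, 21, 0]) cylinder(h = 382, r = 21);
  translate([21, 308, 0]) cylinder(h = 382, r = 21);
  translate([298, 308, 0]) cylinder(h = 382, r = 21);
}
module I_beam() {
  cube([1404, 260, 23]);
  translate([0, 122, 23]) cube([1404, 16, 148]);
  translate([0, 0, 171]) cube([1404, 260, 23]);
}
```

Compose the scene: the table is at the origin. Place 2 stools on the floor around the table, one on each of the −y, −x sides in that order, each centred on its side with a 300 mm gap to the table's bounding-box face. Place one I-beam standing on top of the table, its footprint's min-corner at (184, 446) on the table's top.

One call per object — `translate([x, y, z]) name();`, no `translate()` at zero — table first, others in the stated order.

table();
translate([697, -629, 0]) stool();
translate([-619, 219, 0]) stool();
translate([184, 446, 735]) I_beam();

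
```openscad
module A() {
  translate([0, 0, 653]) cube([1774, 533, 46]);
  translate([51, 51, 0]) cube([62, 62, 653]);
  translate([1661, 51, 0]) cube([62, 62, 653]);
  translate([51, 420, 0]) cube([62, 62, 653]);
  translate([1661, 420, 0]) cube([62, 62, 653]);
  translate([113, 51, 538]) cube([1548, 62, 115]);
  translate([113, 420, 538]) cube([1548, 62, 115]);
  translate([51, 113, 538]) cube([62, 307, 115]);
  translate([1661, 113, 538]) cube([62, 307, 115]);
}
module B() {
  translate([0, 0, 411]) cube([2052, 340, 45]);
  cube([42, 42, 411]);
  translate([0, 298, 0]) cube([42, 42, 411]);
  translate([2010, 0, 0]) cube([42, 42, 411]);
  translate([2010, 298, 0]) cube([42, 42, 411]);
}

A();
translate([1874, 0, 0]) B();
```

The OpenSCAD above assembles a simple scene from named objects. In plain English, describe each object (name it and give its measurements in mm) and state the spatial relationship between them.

A is a rectangular dining table. The top is 1774×533×46 mm with its upper surface at z = 699 mm. It stands on four 62×62 mm square legs, each inset 51 mm from the nearest pair of top edges, running from the floor to the underside of the top. Four apron rails, 62 mm thick and 115 mm tall, run between adjacent legs with their top edges flush with the underside of the top and their outer faces flush with the legs' outer faces.

B is a long wooden bench with a 2052 mm (x) × 340 mm (y) seat, 45 mm thick, its top surface 456 mm above the floor. Four 42 mm square legs at the seat corners, flush with the edges, run from z = 0 to the seat underside.

The bench is on the floor beside the table on its +x side.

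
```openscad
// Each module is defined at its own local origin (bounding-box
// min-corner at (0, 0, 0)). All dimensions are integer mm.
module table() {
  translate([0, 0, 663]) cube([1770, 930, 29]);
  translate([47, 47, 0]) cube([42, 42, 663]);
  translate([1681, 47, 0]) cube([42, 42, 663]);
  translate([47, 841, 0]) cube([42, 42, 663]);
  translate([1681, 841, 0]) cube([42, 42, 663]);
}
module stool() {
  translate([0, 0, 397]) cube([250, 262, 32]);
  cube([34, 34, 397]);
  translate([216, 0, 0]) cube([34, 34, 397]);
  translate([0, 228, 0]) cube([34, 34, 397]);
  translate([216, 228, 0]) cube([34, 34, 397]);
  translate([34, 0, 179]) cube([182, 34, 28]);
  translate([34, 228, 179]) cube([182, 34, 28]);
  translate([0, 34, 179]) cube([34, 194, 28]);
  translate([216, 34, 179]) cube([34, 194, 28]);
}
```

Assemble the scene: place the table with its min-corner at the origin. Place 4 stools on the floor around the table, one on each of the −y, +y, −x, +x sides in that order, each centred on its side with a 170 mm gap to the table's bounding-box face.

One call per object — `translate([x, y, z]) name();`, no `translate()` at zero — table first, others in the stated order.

table();
translate([760, -432, 0]) stool();
translate([760, 1100, 0]) stool();
translate([-420, 334, 0]) stool();
translate([1940, 334, 0]) stool();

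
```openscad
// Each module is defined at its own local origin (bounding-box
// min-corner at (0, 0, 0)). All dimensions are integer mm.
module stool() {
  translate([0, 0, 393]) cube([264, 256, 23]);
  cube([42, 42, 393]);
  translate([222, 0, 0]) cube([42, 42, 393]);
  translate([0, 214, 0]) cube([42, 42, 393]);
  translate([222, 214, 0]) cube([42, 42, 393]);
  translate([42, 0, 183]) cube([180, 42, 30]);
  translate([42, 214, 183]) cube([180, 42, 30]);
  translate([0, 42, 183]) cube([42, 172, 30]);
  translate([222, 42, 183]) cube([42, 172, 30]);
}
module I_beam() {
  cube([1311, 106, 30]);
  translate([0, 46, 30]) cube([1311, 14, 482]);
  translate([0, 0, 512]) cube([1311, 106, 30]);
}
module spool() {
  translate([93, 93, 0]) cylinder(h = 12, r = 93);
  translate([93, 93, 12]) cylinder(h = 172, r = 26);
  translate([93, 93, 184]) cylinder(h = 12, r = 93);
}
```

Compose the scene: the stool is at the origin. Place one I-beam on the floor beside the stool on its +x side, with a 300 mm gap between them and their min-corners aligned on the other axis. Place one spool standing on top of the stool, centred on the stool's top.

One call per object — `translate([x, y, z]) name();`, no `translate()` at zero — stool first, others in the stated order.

stool();
translate([564, 0, 0]) I_beam();
translate([39, 35, 416]) spool();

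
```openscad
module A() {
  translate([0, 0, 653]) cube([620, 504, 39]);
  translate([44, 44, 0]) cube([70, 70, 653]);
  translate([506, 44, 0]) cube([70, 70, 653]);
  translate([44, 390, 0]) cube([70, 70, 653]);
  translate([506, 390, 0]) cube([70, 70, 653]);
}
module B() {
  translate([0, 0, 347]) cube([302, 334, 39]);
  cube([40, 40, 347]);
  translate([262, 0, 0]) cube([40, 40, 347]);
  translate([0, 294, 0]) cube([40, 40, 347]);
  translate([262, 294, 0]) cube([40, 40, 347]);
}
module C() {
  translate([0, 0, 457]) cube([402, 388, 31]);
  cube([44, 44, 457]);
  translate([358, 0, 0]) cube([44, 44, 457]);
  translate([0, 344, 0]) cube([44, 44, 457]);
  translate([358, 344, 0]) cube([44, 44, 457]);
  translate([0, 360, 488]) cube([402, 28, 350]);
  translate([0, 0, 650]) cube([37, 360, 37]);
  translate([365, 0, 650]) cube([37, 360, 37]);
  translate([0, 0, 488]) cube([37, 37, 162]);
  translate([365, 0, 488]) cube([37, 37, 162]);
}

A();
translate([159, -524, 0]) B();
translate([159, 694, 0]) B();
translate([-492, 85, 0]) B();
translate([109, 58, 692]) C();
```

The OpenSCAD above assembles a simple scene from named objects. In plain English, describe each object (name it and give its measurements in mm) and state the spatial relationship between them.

A is a table with a 620×504 mm rectangular top, 39 mm thick, top surface at z = 692 mm, supported by four 70×70 mm square legs, each inset 44 mm from the nearest pair of top edges, running from the floor.

B is a four-legged stool. The seat is a 302×334×39 mm slab whose top surface is at z = 386 mm; four square legs, each 40×40 mm in cross-section, run from the floor (z = 0) to the underside of the seat, each flush with a corner of the seat.

C is a chair. The seat is a 402×388×31 mm slab with its top at z = 488 mm, on four 44×44 mm corner legs (flush with the seat edges, standing on z = 0). A flat backrest 28 mm thick, 350 mm tall, spans the full seat width and rises from the seat top along its +y edge, rear face flush with the rear of the seat. Two armrests of 37×37 mm section run along each side from the seat's front edge to the front of the backrest, top faces 199 mm above the seat top and outer faces flush with the seat's x-edges; a 37×37 mm post under the front of each armrest stands on the seat at the front corner.

Three stools sit around the table at the −y, +y, −x sides. The chair is on top of the table, centred.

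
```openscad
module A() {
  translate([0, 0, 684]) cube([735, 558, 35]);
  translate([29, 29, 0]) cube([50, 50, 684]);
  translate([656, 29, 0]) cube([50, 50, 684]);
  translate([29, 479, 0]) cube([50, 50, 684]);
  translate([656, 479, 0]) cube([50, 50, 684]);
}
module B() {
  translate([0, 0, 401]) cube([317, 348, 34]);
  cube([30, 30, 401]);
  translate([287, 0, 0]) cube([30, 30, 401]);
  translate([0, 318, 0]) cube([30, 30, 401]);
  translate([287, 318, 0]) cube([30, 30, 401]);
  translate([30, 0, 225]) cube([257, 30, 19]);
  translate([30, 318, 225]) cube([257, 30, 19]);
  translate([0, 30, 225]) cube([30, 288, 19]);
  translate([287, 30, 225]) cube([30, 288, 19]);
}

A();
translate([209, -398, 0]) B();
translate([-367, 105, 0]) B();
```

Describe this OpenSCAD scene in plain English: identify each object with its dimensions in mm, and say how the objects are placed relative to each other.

A is a table: top 735 mm (x) × 558 mm (y), 35 mm thick, upper face at z = 719 mm, on four 50×50 mm square legs, each inset 29 mm from the nearest pair of top edges, running from z = 0 to the bottom of the top.

B is a four-legged stool. The seat is a 317×348×34 mm slab whose top surface is at z = 435 mm; four square legs, each 30×30 mm in cross-section, run from the floor (z = 0) to the underside of the seat, each flush with a corner of the seat. Four stretchers, 30 mm wide and 19 mm tall, connect adjacent legs with their undersides at z = 225 mm, each running between the inner faces of the legs it joins and aligned with the legs' outer faces on the other axis.

Two stools sit around the table at the −y, −x sides.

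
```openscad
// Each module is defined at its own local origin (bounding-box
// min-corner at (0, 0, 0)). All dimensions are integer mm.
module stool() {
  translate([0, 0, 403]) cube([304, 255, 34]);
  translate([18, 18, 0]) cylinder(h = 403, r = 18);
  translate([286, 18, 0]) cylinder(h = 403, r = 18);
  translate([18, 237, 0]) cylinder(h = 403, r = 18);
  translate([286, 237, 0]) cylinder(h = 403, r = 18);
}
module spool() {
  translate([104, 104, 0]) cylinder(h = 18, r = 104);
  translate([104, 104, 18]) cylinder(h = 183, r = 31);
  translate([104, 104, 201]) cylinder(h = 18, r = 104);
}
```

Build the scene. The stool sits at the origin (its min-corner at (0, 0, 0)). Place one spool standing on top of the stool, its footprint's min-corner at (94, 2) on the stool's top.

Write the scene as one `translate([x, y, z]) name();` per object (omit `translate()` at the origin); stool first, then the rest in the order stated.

stool();
translate([94, 2, 437]) spool();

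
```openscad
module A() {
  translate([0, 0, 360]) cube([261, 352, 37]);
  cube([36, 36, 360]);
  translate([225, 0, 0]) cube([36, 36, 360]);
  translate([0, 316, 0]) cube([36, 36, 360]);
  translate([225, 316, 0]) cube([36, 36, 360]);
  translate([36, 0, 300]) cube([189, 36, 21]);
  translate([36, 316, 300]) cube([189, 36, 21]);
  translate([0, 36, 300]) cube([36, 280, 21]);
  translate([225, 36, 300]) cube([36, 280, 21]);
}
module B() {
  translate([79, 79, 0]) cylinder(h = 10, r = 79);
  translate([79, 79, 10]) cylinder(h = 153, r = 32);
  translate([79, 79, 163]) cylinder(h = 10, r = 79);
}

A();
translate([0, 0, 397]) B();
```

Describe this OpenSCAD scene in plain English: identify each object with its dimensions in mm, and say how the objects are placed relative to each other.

A is a four-legged stool. The seat is a 261×352×37 mm slab whose top surface is at z = 397 mm; four square legs, each 36×36 mm in cross-section, run from the floor (z = 0) to the underside of the seat, each flush with a corner of the seat. Four stretchers, 36 mm wide and 21 mm tall, connect adjacent legs with their undersides at z = 300 mm, each running between the inner faces of the legs it joins and aligned with the legs' outer faces on the other axis.

B is a spool: two coaxial disc flanges of radius 79 mm and thickness 10 mm, joined by a core cylinder of radius 32 mm and height 153 mm. The lower flange rests on z = 0 and the three cylinders share a vertical axis.

The spool is on top of the stool.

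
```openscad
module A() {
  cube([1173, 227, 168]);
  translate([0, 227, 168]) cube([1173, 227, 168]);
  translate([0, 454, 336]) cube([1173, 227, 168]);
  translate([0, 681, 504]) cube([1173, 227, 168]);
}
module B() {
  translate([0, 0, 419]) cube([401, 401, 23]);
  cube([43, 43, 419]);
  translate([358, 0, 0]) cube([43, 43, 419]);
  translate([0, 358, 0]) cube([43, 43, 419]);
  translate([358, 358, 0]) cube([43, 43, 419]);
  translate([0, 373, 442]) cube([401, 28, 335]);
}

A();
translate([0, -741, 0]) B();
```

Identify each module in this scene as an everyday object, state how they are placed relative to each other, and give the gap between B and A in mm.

The chair's nearest face is 340 mm from the staircase's −y face.

A is a staircase. B is a chair. The chair is on the floor beside the staircase on its −y side. The gap between the chair and the staircase is 340 mm.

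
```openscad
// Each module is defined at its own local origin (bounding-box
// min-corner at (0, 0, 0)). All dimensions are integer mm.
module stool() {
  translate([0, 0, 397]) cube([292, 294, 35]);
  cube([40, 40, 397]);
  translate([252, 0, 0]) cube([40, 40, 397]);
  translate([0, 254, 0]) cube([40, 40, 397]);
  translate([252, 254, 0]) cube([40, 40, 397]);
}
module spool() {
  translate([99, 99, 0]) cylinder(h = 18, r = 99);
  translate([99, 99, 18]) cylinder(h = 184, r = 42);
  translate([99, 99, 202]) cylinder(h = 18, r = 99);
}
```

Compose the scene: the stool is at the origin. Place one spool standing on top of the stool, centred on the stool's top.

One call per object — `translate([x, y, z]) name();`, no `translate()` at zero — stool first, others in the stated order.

stool();
translate([47, 48, 432]) spool();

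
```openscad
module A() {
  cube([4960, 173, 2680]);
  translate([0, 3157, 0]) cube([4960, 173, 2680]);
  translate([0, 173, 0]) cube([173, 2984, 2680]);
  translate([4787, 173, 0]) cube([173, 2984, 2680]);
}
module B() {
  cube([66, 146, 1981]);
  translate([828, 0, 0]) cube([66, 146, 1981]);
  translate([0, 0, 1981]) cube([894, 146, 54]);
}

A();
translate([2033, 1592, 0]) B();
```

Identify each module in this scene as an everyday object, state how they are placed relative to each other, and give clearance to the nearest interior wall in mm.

A is a house frame. B is a door frame. The door frame sits inside the house frame, centred. The clearance to the nearest interior wall is 1419 mm.

Clearances: x = 1860, y = 1419; minimum 1419 mm.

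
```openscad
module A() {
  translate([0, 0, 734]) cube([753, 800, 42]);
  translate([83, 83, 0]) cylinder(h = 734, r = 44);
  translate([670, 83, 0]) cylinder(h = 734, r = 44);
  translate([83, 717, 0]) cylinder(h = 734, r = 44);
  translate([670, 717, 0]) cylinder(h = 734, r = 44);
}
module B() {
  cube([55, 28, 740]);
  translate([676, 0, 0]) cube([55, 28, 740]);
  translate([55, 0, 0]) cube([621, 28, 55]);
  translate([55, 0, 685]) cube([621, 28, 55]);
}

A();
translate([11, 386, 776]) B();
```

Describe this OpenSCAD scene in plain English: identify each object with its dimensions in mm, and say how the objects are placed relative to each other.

A is a table with a 753×800 mm rectangular top, 42 mm thick, top surface at z = 776 mm, supported by four round legs of 88 mm diameter, each leg's bounding box inset 39 mm from the nearest pair of top edges, running from the floor.

B is a picture frame with a 621×630 mm rectangular opening (x by z) and a uniform 55 mm border on every side. Frame depth is 28 mm along y. It is built from two vertical stiles running the full outside height and two horizontal rails spanning the gap between the stiles.

The picture frame is on top of the table, centred.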